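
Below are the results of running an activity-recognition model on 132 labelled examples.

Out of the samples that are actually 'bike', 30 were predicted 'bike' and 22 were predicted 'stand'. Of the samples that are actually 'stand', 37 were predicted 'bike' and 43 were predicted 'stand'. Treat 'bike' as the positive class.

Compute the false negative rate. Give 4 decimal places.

FNR = FN/(FN+TP) = 22/(22+30) = 0.4231

0.4231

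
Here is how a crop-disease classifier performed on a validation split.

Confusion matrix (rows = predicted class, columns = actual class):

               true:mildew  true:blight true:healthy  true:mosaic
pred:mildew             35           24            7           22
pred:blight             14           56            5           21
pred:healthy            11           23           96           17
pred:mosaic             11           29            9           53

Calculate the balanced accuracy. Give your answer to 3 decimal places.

0.552

Balanced accuracy = mean of per-class recall.
  mildew: recall = 35/71 = 0.4930
  blight: recall = 56/132 = 0.4242
  healthy: recall = 96/117 = 0.8205
  mosaic: recall = 53/113 = 0.4690
Mean = (0.4930 + 0.4242 + 0.8205 + 0.4690) / 4 = 0.552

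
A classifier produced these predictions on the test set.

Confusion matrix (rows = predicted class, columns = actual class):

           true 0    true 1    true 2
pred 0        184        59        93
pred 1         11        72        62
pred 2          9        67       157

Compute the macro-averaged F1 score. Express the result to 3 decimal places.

Per-class F1 score (2·TP/(2·TP+FP+FN)):
  0: TP=184, FP=59+93=152, FN=11+9=20 → 368/540 = 0.6815
  1: TP=72, FP=11+62=73, FN=59+67=126 → 144/343 = 0.4198
  2: TP=157, FP=9+67=76, FN=93+62=155 → 314/545 = 0.5761
Macro-F1 score = mean = (0.6815 + 0.4198 + 0.5761) / 3 = 0.559

0.559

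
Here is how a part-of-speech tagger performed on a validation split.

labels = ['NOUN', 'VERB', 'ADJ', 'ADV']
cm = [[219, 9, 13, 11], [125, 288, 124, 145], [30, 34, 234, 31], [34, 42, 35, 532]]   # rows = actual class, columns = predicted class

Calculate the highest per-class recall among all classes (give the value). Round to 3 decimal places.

Per-class recall (TP/(TP+FN)):
  NOUN: TP=219, FN=9+13+11=33 → 219/252 = 0.8690
  VERB: TP=288, FN=125+124+145=394 → 288/682 = 0.4223
  ADJ: TP=234, FN=30+34+31=95 → 234/329 = 0.7112
  ADV: TP=532, FN=34+42+35=111 → 532/643 = 0.8274
Highest is class 'NOUN' with recall = 0.869.

0.869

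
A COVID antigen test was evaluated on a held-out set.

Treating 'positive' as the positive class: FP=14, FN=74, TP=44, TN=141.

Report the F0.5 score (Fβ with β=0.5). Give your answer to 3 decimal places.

0.629

Fβ = (1+β²)·TP / ((1+β²)·TP + β²·FN + FP), with β²=1/4
= 1.25·44 / (1.25·44 + 0.25·74 + 14) = 0.629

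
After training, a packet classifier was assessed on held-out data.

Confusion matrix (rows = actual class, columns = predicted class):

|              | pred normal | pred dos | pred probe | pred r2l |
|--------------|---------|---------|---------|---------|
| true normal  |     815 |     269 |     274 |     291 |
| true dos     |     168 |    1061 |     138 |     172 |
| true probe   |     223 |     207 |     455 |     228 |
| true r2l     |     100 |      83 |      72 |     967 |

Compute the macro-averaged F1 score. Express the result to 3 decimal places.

0.585

Per-class F1 score (2·TP/(2·TP+FP+FN)):
  normal: TP=815, FP=168+223+100=491, FN=269+274+291=834 → 1630/2955 = 0.5516
  dos: TP=1061, FP=269+207+83=559, FN=168+138+172=478 → 2122/3159 = 0.6717
  probe: TP=455, FP=274+138+72=484, FN=223+207+228=658 → 910/2052 = 0.4435
  r2l: TP=967, FP=291+172+228=691, FN=100+83+72=255 → 1934/2880 = 0.6715
Macro-F1 score = mean = (0.5516 + 0.6717 + 0.4435 + 0.6715) / 4 = 0.585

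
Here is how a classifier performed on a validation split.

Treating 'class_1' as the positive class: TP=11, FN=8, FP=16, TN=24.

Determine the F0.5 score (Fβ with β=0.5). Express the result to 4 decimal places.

Fβ = (1+β²)·TP / ((1+β²)·TP + β²·FN + FP), with β²=1/4
= 1.25·11 / (1.25·11 + 0.25·8 + 16) = 0.4331

0.4331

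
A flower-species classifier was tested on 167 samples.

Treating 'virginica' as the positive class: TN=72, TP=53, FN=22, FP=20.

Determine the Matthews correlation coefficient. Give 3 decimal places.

0.491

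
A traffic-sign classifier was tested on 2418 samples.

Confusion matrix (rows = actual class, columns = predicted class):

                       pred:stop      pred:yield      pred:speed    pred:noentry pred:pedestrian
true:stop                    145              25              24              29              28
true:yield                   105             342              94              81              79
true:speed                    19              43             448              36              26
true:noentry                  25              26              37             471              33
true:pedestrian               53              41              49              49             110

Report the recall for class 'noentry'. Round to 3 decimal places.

0.796

Take TP from the diagonal, FP from the rest of the 'noentry' prediction marginal, FN from the rest of the 'noentry' actual marginal.
recall = TP/(TP+FN).
noentry: TP=471, FN=25+26+37+33=121 → 471/592 = 0.7956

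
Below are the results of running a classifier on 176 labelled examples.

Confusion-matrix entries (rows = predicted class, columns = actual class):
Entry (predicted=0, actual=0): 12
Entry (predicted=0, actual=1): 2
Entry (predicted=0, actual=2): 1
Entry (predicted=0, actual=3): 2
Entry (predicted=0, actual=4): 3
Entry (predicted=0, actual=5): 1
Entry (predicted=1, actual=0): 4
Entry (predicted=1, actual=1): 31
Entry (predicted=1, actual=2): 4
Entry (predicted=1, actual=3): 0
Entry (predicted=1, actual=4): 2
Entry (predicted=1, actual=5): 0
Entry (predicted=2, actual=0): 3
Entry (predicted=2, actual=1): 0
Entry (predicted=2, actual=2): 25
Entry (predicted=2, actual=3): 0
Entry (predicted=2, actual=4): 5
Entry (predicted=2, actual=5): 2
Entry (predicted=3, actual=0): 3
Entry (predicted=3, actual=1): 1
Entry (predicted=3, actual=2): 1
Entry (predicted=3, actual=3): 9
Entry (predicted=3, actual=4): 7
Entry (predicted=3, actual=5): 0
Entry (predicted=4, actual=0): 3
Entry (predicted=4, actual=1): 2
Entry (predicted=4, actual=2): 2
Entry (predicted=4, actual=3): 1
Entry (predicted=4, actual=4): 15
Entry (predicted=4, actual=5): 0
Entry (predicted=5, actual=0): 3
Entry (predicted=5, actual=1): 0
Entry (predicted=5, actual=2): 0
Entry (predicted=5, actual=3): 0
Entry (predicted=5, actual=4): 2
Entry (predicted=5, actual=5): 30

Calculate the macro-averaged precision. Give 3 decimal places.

0.663

Per-class precision (TP/(TP+FP)):
  0: TP=12, FP=2+1+2+3+1=9 → 12/21 = 0.5714
  1: TP=31, FP=4+4+0+2+0=10 → 31/41 = 0.7561
  2: TP=25, FP=3+0+0+5+2=10 → 25/35 = 0.7143
  3: TP=9, FP=3+1+1+7+0=12 → 9/21 = 0.4286
  4: TP=15, FP=3+2+2+1+0=8 → 15/23 = 0.6522
  5: TP=30, FP=3+0+0+0+2=5 → 30/35 = 0.8571
Macro-precision = mean = (0.5714 + 0.7561 + 0.7143 + 0.4286 + 0.6522 + 0.8571) / 6 = 0.663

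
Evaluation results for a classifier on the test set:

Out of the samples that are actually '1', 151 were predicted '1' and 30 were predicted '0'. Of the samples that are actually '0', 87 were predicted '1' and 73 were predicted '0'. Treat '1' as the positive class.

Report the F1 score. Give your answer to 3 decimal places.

Precision = TP/(TP+FP) = 151/238 = 0.6345
Recall = TP/(TP+FN) = 151/181 = 0.8343
F1 = 2·TP/(2·TP+FP+FN) = 302/419 = 0.721

0.721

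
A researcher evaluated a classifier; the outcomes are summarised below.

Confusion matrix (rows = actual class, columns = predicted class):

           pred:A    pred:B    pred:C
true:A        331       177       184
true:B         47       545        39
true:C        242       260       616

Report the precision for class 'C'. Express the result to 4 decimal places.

0.7342

One-vs-rest for 'C': TP = diagonal; FP = other classes predicted 'C'; FN = 'C' predicted as other.
precision = TP/(TP+FP).
C: TP=616, FP=184+39=223 → 616/839 = 0.73421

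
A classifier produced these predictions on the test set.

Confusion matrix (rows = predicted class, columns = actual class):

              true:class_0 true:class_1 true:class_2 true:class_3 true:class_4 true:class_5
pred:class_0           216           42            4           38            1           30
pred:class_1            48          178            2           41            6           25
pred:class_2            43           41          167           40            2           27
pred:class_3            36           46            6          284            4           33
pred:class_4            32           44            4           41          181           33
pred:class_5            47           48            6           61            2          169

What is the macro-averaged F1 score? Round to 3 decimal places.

0.594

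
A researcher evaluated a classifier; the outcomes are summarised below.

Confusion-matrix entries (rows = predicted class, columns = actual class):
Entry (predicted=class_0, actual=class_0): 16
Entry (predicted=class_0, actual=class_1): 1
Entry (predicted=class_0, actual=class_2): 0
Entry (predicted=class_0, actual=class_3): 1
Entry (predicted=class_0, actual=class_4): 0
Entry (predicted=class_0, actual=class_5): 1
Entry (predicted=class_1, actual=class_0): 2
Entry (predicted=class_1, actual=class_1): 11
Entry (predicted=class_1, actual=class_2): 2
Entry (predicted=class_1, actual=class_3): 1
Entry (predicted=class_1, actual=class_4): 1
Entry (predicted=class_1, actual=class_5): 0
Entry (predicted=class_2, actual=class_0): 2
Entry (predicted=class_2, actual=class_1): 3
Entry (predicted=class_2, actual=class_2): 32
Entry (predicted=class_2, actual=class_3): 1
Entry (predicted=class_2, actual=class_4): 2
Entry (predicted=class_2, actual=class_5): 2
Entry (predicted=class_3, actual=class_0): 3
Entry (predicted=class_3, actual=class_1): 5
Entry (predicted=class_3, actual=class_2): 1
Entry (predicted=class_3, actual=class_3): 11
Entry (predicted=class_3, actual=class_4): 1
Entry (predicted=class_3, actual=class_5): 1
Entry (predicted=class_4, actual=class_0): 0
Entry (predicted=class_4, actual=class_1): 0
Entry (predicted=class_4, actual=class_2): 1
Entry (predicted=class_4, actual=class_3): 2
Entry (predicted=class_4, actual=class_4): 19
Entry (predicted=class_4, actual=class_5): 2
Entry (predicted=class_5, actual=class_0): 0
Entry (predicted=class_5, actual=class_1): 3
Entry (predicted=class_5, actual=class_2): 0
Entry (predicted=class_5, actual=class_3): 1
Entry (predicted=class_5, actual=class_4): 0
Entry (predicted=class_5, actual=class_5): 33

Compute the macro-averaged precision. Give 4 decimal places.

Per-class precision (TP/(TP+FP)):
  class_0: TP=16, FP=1+0+1+0+1=3 → 16/19 = 0.84211
  class_1: TP=11, FP=2+2+1+1+0=6 → 11/17 = 0.64706
  class_2: TP=32, FP=2+3+1+2+2=10 → 32/42 = 0.76190
  class_3: TP=11, FP=3+5+1+1+1=11 → 11/22 = 0.50000
  class_4: TP=19, FP=0+0+1+2+2=5 → 19/24 = 0.79167
  class_5: TP=33, FP=0+3+0+1+0=4 → 33/37 = 0.89189
Macro-precision = mean = (0.84211 + 0.64706 + 0.76190 + 0.50000 + 0.79167 + 0.89189) / 6 = 0.7391

0.7391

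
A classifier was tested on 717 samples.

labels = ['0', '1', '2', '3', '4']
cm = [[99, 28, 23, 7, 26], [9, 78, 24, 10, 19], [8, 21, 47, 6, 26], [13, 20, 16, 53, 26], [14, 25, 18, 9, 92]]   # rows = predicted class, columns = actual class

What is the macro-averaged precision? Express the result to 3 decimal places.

Per-class precision (TP/(TP+FP)):
  0: TP=99, FP=28+23+7+26=84 → 99/183 = 0.5410
  1: TP=78, FP=9+24+10+19=62 → 78/140 = 0.5571
  2: TP=47, FP=8+21+6+26=61 → 47/108 = 0.4352
  3: TP=53, FP=13+20+16+26=75 → 53/128 = 0.4141
  4: TP=92, FP=14+25+18+9=66 → 92/158 = 0.5823
Macro-precision = mean = (0.5410 + 0.5571 + 0.4352 + 0.4141 + 0.5823) / 5 = 0.506

0.506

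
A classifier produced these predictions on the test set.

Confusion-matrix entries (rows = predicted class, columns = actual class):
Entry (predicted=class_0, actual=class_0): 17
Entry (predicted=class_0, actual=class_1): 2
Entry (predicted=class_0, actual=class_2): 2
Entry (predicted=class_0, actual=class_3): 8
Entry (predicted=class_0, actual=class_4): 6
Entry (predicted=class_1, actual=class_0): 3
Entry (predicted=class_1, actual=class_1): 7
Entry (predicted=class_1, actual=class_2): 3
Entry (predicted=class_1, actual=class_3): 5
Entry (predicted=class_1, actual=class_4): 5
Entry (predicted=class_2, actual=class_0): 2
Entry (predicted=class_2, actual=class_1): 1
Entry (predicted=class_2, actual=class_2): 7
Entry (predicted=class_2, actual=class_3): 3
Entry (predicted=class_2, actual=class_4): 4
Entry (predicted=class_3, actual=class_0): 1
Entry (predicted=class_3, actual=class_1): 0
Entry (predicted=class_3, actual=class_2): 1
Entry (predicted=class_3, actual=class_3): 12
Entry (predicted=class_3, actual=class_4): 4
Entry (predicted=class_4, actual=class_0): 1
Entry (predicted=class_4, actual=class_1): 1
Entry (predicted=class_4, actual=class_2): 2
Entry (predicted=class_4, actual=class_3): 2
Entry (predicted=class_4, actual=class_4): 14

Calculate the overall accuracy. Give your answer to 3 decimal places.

0.504

Accuracy = trace / total = (17+7+7+12+14=57) / 113 = 57/113 = 0.504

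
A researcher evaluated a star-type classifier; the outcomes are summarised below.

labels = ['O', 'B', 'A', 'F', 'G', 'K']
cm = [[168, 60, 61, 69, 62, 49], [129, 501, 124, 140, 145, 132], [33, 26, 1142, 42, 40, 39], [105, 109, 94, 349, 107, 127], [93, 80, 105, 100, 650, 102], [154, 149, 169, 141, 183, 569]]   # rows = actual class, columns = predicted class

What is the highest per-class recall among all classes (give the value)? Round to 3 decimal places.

0.864

Per-class recall (TP/(TP+FN)):
  O: TP=168, FN=60+61+69+62+49=301 → 168/469 = 0.3582
  B: TP=501, FN=129+124+140+145+132=670 → 501/1171 = 0.4278
  A: TP=1142, FN=33+26+42+40+39=180 → 1142/1322 = 0.8638
  F: TP=349, FN=105+109+94+107+127=542 → 349/891 = 0.3917
  G: TP=650, FN=93+80+105+100+102=480 → 650/1130 = 0.5752
  K: TP=569, FN=154+149+169+141+183=796 → 569/1365 = 0.4168
Highest is class 'A' with recall = 0.864.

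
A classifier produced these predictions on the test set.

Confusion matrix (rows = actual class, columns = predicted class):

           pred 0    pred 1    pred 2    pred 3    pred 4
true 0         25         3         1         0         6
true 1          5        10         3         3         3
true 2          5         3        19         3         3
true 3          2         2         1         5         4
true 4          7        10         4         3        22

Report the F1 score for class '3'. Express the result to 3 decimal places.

0.357

F1 score = 2·TP/(2·TP+FP+FN).
3: TP=5, FP=0+3+3+3=9, FN=2+2+1+4=9 → 10/28 = 0.3571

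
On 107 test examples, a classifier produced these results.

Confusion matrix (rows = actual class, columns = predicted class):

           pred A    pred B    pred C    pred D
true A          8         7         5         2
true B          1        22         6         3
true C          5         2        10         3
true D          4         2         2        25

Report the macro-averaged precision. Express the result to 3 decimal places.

0.576

Per-class precision (TP/(TP+FP)):
  A: TP=8, FP=1+5+4=10 → 8/18 = 0.4444
  B: TP=22, FP=7+2+2=11 → 22/33 = 0.6667
  C: TP=10, FP=5+6+2=13 → 10/23 = 0.4348
  D: TP=25, FP=2+3+3=8 → 25/33 = 0.7576
Macro-precision = mean = (0.4444 + 0.6667 + 0.4348 + 0.7576) / 4 = 0.576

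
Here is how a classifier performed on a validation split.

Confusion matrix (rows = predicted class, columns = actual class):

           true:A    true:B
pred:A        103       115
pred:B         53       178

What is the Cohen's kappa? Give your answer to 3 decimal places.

Observed agreement pₒ = trace/N = 281/449 = 0.6258
Expected agreement pₑ = Σ (rowᵢ·colᵢ)/N² = (156·218 + 293·231)/449² = 0.5044
κ = (pₒ − pₑ)/(1 − pₑ) = (0.6258 − 0.5044)/(1 − 0.5044) = 0.245

0.245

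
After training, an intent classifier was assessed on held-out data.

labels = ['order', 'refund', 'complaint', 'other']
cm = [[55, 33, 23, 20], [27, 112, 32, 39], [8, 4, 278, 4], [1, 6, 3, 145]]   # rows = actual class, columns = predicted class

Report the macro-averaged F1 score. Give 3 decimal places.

Per-class F1 score (2·TP/(2·TP+FP+FN)):
  order: TP=55, FP=27+8+1=36, FN=33+23+20=76 → 110/222 = 0.4955
  refund: TP=112, FP=33+4+6=43, FN=27+32+39=98 → 224/365 = 0.6137
  complaint: TP=278, FP=23+32+3=58, FN=8+4+4=16 → 556/630 = 0.8825
  other: TP=145, FP=20+39+4=63, FN=1+6+3=10 → 290/363 = 0.7989
Macro-F1 score = mean = (0.4955 + 0.6137 + 0.8825 + 0.7989) / 4 = 0.698

0.698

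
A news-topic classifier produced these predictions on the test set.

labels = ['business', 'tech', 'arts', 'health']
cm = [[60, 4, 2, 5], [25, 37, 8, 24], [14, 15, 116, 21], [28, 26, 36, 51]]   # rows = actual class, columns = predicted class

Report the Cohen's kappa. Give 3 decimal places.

0.405

Observed agreement pₒ = trace/N = 264/472 = 0.5593
Expected agreement pₑ = Σ (rowᵢ·colᵢ)/N² = (71·127 + 94·82 + 166·162 + 141·101)/472² = 0.2597
κ = (pₒ − pₑ)/(1 − pₑ) = (0.5593 − 0.2597)/(1 − 0.2597) = 0.405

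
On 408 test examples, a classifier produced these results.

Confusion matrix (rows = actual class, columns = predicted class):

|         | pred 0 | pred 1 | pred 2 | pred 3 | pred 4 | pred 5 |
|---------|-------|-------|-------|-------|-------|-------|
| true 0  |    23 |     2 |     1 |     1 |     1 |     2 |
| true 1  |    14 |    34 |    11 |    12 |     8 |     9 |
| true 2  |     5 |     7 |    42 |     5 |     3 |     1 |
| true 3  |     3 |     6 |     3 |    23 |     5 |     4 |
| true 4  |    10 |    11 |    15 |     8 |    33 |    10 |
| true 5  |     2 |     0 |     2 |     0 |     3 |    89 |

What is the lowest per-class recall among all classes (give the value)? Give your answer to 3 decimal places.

Per-class recall (TP/(TP+FN)):
  0: TP=23, FN=2+1+1+1+2=7 → 23/30 = 0.7667
  1: TP=34, FN=14+11+12+8+9=54 → 34/88 = 0.3864
  2: TP=42, FN=5+7+5+3+1=21 → 42/63 = 0.6667
  3: TP=23, FN=3+6+3+5+4=21 → 23/44 = 0.5227
  4: TP=33, FN=10+11+15+8+10=54 → 33/87 = 0.3793
  5: TP=89, FN=2+0+2+0+3=7 → 89/96 = 0.9271
Lowest is class '4' with recall = 0.379.

0.379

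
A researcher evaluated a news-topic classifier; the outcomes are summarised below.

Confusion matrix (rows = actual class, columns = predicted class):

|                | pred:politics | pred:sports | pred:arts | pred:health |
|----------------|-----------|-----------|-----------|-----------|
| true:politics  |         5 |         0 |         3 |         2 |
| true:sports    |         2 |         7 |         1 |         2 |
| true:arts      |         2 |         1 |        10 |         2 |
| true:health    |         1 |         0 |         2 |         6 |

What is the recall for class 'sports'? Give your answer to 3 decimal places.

0.583

One-vs-rest for 'sports': TP = diagonal; FP = other classes predicted 'sports'; FN = 'sports' predicted as other.
recall = TP/(TP+FN).
sports: TP=7, FN=2+1+2=5 → 7/12 = 0.5833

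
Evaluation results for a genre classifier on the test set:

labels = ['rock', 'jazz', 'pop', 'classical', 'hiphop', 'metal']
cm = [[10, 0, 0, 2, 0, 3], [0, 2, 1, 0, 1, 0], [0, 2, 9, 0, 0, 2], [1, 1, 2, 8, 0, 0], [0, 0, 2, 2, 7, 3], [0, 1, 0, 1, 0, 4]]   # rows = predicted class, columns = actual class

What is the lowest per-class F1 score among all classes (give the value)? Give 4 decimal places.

0.4000

Per-class F1 score (2·TP/(2·TP+FP+FN)):
  rock: TP=10, FP=0+0+2+0+3=5, FN=0+0+1+0+0=1 → 20/26 = 0.76923
  jazz: TP=2, FP=0+1+0+1+0=2, FN=0+2+1+0+1=4 → 4/10 = 0.40000
  pop: TP=9, FP=0+2+0+0+2=4, FN=0+1+2+2+0=5 → 18/27 = 0.66667
  classical: TP=8, FP=1+1+2+0+0=4, FN=2+0+0+2+1=5 → 16/25 = 0.64000
  hiphop: TP=7, FP=0+0+2+2+3=7, FN=0+1+0+0+0=1 → 14/22 = 0.63636
  metal: TP=4, FP=0+1+0+1+0=2, FN=3+0+2+0+3=8 → 8/18 = 0.44444
Lowest is class 'jazz' with F1 score = 0.4000.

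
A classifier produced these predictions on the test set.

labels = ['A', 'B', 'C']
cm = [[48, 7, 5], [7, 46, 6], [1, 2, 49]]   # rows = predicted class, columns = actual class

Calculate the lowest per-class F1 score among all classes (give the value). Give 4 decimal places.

Per-class F1 score (2·TP/(2·TP+FP+FN)):
  A: TP=48, FP=7+5=12, FN=7+1=8 → 96/116 = 0.82759
  B: TP=46, FP=7+6=13, FN=7+2=9 → 92/114 = 0.80702
  C: TP=49, FP=1+2=3, FN=5+6=11 → 98/112 = 0.87500
Lowest is class 'B' with F1 score = 0.8070.

0.8070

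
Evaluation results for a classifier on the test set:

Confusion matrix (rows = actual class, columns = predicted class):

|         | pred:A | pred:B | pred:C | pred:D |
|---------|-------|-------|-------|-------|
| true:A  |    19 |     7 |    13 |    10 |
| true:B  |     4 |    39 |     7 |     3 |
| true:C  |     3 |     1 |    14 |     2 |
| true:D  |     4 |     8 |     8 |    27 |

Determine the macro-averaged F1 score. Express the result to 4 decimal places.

Per-class F1 score (2·TP/(2·TP+FP+FN)):
  A: TP=19, FP=4+3+4=11, FN=7+13+10=30 → 38/79 = 0.48101
  B: TP=39, FP=7+1+8=16, FN=4+7+3=14 → 78/108 = 0.72222
  C: TP=14, FP=13+7+8=28, FN=3+1+2=6 → 28/62 = 0.45161
  D: TP=27, FP=10+3+2=15, FN=4+8+8=20 → 54/89 = 0.60674
Macro-F1 score = mean = (0.48101 + 0.72222 + 0.45161 + 0.60674) / 4 = 0.5654

0.5654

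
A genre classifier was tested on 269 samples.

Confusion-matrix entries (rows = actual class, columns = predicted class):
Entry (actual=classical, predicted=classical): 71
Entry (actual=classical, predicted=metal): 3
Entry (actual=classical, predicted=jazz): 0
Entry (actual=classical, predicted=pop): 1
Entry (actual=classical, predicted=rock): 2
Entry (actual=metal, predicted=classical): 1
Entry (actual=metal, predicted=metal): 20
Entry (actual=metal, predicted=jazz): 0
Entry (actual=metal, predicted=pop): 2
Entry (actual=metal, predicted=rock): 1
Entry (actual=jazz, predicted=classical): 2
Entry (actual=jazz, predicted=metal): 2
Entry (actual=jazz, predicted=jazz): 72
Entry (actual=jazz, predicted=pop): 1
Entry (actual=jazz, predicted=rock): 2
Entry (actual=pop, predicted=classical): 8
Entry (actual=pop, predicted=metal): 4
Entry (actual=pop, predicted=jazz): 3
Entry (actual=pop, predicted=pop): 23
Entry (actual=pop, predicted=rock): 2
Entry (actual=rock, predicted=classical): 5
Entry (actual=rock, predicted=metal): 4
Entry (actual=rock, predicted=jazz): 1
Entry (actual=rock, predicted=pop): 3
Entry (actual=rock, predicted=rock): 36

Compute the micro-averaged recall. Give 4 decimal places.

Micro-averaging pools counts across classes: ΣTP=222, ΣFP=47, ΣFN=47.
Micro-recall = TP/(TP+FN) on pooled counts = 0.8253 (equals overall accuracy in single-label multiclass).

0.8253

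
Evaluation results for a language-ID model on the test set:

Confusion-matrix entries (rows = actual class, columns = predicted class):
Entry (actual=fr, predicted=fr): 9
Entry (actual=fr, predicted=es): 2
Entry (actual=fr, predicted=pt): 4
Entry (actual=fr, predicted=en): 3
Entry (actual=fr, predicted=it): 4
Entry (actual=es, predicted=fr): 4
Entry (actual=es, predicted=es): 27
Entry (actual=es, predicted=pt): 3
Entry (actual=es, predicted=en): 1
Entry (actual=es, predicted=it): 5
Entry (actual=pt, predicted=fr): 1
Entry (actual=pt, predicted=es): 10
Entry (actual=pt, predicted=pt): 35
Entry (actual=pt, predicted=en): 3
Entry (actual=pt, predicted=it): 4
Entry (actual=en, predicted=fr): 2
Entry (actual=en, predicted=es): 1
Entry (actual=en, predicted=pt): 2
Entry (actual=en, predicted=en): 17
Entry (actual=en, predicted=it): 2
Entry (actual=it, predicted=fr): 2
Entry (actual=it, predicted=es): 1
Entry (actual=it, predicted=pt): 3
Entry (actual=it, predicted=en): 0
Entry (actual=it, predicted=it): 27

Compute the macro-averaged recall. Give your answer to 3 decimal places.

0.654

Per-class recall (TP/(TP+FN)):
  fr: TP=9, FN=2+4+3+4=13 → 9/22 = 0.4091
  es: TP=27, FN=4+3+1+5=13 → 27/40 = 0.6750
  pt: TP=35, FN=1+10+3+4=18 → 35/53 = 0.6604
  en: TP=17, FN=2+1+2+2=7 → 17/24 = 0.7083
  it: TP=27, FN=2+1+3+0=6 → 27/33 = 0.8182
Macro-recall = mean = (0.4091 + 0.6750 + 0.6604 + 0.7083 + 0.8182) / 5 = 0.654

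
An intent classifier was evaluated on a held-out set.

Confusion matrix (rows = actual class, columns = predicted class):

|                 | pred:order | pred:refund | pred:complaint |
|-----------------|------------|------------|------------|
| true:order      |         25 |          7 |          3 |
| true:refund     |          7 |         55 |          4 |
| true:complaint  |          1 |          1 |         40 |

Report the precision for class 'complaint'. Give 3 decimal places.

0.851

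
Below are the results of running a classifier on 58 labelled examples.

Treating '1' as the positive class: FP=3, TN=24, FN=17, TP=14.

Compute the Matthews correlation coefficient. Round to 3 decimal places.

0.373

MCC = (TP·TN − FP·FN) / √((TP+FP)(TP+FN)(TN+FP)(TN+FN))
Numerator = 14·24 − 3·17 = 285
Denominator = √(17·31·27·41) = √583389 = 763.7991
MCC = 285 / 763.7991 = 0.373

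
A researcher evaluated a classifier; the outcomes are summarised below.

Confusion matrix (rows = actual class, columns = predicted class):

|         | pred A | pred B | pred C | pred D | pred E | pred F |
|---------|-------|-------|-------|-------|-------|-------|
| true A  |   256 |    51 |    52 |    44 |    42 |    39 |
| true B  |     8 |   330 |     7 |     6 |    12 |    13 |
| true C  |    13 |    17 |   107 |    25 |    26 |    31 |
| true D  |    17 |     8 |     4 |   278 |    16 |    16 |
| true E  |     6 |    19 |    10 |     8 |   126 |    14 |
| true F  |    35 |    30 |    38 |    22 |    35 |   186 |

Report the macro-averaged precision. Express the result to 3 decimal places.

Per-class precision (TP/(TP+FP)):
  A: TP=256, FP=8+13+17+6+35=79 → 256/335 = 0.7642
  B: TP=330, FP=51+17+8+19+30=125 → 330/455 = 0.7253
  C: TP=107, FP=52+7+4+10+38=111 → 107/218 = 0.4908
  D: TP=278, FP=44+6+25+8+22=105 → 278/383 = 0.7258
  E: TP=126, FP=42+12+26+16+35=131 → 126/257 = 0.4903
  F: TP=186, FP=39+13+31+16+14=113 → 186/299 = 0.6221
Macro-precision = mean = (0.7642 + 0.7253 + 0.4908 + 0.7258 + 0.4903 + 0.6221) / 6 = 0.636

0.636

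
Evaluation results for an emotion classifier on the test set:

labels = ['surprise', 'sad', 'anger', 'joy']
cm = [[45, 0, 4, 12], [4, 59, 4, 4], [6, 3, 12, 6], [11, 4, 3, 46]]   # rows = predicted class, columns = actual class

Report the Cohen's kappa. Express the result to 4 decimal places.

0.6226

Observed agreement pₒ = trace/N = 162/223 = 0.72646
Expected agreement pₑ = Σ (rowᵢ·colᵢ)/N² = (66·61 + 66·71 + 23·27 + 68·64)/223² = 0.27519
κ = (pₒ − pₑ)/(1 − pₑ) = (0.72646 − 0.27519)/(1 − 0.27519) = 0.6226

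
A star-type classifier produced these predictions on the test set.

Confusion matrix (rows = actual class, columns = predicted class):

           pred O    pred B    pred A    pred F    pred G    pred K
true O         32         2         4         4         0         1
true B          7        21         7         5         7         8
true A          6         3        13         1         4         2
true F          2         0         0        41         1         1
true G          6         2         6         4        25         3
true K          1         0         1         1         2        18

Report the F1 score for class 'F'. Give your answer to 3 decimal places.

F1 score = 2·TP/(2·TP+FP+FN).
F: TP=41, FP=4+5+1+4+1=15, FN=2+0+0+1+1=4 → 82/101 = 0.8119

0.812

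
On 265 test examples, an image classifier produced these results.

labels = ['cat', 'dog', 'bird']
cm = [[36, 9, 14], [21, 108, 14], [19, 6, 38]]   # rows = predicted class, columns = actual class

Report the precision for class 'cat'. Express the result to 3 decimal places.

Take TP from the diagonal, FP from the rest of the 'cat' prediction marginal, FN from the rest of the 'cat' actual marginal.
precision = TP/(TP+FP).
cat: TP=36, FP=9+14=23 → 36/59 = 0.6102

0.610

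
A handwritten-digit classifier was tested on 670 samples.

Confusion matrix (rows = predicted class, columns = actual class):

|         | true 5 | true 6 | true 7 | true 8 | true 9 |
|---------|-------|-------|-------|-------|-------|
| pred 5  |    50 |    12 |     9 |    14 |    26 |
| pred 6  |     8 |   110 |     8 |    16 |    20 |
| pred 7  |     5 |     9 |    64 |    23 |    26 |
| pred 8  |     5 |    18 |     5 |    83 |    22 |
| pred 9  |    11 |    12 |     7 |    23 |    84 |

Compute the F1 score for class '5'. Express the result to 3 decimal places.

0.526

F1 score = 2·TP/(2·TP+FP+FN).
5: TP=50, FP=12+9+14+26=61, FN=8+5+5+11=29 → 100/190 = 0.5263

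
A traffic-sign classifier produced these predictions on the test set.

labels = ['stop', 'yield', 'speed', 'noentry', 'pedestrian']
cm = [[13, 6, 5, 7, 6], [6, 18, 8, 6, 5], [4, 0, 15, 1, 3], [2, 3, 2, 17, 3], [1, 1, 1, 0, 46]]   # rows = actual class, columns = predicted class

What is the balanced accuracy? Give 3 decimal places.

Balanced accuracy = mean of per-class recall.
  stop: recall = 13/37 = 0.3514
  yield: recall = 18/43 = 0.4186
  speed: recall = 15/23 = 0.6522
  noentry: recall = 17/27 = 0.6296
  pedestrian: recall = 46/49 = 0.9388
Mean = (0.3514 + 0.4186 + 0.6522 + 0.6296 + 0.9388) / 5 = 0.598

0.598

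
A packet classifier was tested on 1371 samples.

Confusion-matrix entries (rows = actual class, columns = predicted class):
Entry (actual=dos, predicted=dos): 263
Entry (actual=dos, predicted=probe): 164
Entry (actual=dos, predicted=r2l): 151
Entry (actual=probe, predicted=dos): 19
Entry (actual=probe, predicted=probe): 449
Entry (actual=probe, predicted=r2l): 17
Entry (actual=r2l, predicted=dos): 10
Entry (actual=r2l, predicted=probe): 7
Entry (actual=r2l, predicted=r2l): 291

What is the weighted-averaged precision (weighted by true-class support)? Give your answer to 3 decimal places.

Per-class precision (TP/(TP+FP)):
  dos: TP=263, FP=19+10=29 → 263/292 = 0.9007
  probe: TP=449, FP=164+7=171 → 449/620 = 0.7242
  r2l: TP=291, FP=151+17=168 → 291/459 = 0.6340
Weighted-precision = Σ (supportᵢ/N)·precisionᵢ with N=1371: (578/1371)·0.9007 + (485/1371)·0.7242 + (308/1371)·0.6340 = 0.778

0.778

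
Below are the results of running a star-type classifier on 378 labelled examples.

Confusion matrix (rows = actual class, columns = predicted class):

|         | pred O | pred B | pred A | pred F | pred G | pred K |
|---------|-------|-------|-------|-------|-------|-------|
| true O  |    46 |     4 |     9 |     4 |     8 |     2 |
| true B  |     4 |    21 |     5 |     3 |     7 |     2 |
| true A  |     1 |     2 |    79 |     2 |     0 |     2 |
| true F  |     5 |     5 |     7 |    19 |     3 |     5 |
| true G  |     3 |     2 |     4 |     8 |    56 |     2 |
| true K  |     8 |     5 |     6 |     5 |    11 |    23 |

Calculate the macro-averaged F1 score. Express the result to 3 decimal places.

Per-class F1 score (2·TP/(2·TP+FP+FN)):
  O: TP=46, FP=4+1+5+3+8=21, FN=4+9+4+8+2=27 → 92/140 = 0.6571
  B: TP=21, FP=4+2+5+2+5=18, FN=4+5+3+7+2=21 → 42/81 = 0.5185
  A: TP=79, FP=9+5+7+4+6=31, FN=1+2+2+0+2=7 → 158/196 = 0.8061
  F: TP=19, FP=4+3+2+8+5=22, FN=5+5+7+3+5=25 → 38/85 = 0.4471
  G: TP=56, FP=8+7+0+3+11=29, FN=3+2+4+8+2=19 → 112/160 = 0.7000
  K: TP=23, FP=2+2+2+5+2=13, FN=8+5+6+5+11=35 → 46/94 = 0.4894
Macro-F1 score = mean = (0.6571 + 0.5185 + 0.8061 + 0.4471 + 0.7000 + 0.4894) / 6 = 0.603

0.603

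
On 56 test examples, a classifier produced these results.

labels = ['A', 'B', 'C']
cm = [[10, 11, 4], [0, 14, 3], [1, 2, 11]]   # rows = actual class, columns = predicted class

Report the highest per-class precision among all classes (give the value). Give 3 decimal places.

Per-class precision (TP/(TP+FP)):
  A: TP=10, FP=0+1=1 → 10/11 = 0.9091
  B: TP=14, FP=11+2=13 → 14/27 = 0.5185
  C: TP=11, FP=4+3=7 → 11/18 = 0.6111
Highest is class 'A' with precision = 0.909.

0.909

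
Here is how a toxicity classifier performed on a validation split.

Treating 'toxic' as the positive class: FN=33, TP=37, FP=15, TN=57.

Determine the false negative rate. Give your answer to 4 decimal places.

FNR = FN/(FN+TP) = 33/(33+37) = 0.4714

0.4714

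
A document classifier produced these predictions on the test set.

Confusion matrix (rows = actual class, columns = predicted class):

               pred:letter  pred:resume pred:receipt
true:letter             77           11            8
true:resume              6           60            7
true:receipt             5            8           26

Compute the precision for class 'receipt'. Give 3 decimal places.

One-vs-rest for 'receipt': TP = diagonal; FP = other classes predicted 'receipt'; FN = 'receipt' predicted as other.
precision = TP/(TP+FP).
receipt: TP=26, FP=8+7=15 → 26/41 = 0.6341

0.634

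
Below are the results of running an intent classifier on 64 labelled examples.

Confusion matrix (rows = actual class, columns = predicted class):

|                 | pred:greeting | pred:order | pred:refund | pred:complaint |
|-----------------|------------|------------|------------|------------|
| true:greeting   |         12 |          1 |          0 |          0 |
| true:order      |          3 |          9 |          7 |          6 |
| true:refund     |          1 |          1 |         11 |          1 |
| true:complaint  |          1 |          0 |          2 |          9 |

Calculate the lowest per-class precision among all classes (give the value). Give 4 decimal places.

Per-class precision (TP/(TP+FP)):
  greeting: TP=12, FP=3+1+1=5 → 12/17 = 0.70588
  order: TP=9, FP=1+1+0=2 → 9/11 = 0.81818
  refund: TP=11, FP=0+7+2=9 → 11/20 = 0.55000
  complaint: TP=9, FP=0+6+1=7 → 9/16 = 0.56250
Lowest is class 'refund' with precision = 0.5500.

0.5500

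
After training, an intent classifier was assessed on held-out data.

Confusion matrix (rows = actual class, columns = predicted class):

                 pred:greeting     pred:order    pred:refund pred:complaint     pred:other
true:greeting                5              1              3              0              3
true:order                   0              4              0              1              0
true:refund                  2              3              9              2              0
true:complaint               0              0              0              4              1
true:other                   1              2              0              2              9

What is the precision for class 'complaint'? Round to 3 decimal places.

One-vs-rest for 'complaint': TP = diagonal; FP = other classes predicted 'complaint'; FN = 'complaint' predicted as other.
precision = TP/(TP+FP).
complaint: TP=4, FP=0+1+2+2=5 → 4/9 = 0.4444

0.444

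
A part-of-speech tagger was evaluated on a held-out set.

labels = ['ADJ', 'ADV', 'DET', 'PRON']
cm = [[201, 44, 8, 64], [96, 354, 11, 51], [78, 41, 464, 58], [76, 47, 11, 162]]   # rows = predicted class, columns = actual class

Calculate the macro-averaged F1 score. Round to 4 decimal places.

Per-class F1 score (2·TP/(2·TP+FP+FN)):
  ADJ: TP=201, FP=44+8+64=116, FN=96+78+76=250 → 402/768 = 0.52344
  ADV: TP=354, FP=96+11+51=158, FN=44+41+47=132 → 708/998 = 0.70942
  DET: TP=464, FP=78+41+58=177, FN=8+11+11=30 → 928/1135 = 0.81762
  PRON: TP=162, FP=76+47+11=134, FN=64+51+58=173 → 324/631 = 0.51347
Macro-F1 score = mean = (0.52344 + 0.70942 + 0.81762 + 0.51347) / 4 = 0.6410

0.6410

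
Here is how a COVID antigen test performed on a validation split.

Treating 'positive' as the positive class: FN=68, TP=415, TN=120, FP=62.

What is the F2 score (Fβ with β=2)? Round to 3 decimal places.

0.861

Fβ = (1+β²)·TP / ((1+β²)·TP + β²·FN + FP), with β²=4
= 5·415 / (5·415 + 4·68 + 62) = 0.861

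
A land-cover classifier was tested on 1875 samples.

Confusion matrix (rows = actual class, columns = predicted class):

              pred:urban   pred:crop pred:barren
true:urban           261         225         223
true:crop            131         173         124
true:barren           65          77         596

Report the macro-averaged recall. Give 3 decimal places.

Per-class recall (TP/(TP+FN)):
  urban: TP=261, FN=225+223=448 → 261/709 = 0.3681
  crop: TP=173, FN=131+124=255 → 173/428 = 0.4042
  barren: TP=596, FN=65+77=142 → 596/738 = 0.8076
Macro-recall = mean = (0.3681 + 0.4042 + 0.8076) / 3 = 0.527

0.527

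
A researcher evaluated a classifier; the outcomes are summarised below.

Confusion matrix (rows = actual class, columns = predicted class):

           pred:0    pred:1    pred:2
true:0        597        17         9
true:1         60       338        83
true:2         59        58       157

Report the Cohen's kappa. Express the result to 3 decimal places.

0.668

Observed agreement pₒ = trace/N = 1092/1378 = 0.7925
Expected agreement pₑ = Σ (rowᵢ·colᵢ)/N² = (623·716 + 481·413 + 274·249)/1378² = 0.3755
κ = (pₒ − pₑ)/(1 − pₑ) = (0.7925 − 0.3755)/(1 − 0.3755) = 0.668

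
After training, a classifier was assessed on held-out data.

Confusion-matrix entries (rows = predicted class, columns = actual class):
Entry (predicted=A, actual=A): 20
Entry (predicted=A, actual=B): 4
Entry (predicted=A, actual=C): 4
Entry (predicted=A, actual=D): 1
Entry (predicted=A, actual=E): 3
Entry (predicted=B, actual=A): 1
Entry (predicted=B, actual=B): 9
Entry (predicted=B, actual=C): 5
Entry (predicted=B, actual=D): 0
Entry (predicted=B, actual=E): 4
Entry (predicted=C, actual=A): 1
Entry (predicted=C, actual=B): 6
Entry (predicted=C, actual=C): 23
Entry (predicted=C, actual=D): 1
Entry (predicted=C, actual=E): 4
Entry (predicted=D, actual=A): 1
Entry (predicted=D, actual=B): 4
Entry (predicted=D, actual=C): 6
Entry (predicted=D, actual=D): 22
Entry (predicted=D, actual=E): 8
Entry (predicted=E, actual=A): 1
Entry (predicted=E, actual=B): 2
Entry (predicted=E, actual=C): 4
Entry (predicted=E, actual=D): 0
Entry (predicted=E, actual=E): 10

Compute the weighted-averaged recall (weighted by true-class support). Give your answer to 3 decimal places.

Per-class recall (TP/(TP+FN)):
  A: TP=20, FN=1+1+1+1=4 → 20/24 = 0.8333
  B: TP=9, FN=4+6+4+2=16 → 9/25 = 0.3600
  C: TP=23, FN=4+5+6+4=19 → 23/42 = 0.5476
  D: TP=22, FN=1+0+1+0=2 → 22/24 = 0.9167
  E: TP=10, FN=3+4+4+8=19 → 10/29 = 0.3448
Weighted-recall = Σ (supportᵢ/N)·recallᵢ with N=144: (24/144)·0.8333 + (25/144)·0.3600 + (42/144)·0.5476 + (24/144)·0.9167 + (29/144)·0.3448 = 0.583

0.583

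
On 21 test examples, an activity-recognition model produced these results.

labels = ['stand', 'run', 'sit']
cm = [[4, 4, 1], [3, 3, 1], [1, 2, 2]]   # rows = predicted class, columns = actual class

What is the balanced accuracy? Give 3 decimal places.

0.444

Balanced accuracy = mean of per-class recall.
  stand: recall = 4/8 = 0.5000
  run: recall = 3/9 = 0.3333
  sit: recall = 2/4 = 0.5000
Mean = (0.5000 + 0.3333 + 0.5000) / 3 = 0.444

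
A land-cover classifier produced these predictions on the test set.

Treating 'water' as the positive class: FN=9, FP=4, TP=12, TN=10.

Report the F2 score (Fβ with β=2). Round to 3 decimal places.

0.600

Fβ = (1+β²)·TP / ((1+β²)·TP + β²·FN + FP), with β²=4
= 5·12 / (5·12 + 4·9 + 4) = 0.600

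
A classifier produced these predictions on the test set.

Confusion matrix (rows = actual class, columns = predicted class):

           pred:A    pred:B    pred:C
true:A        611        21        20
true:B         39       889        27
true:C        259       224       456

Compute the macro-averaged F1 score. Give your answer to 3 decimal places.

0.755

Per-class F1 score (2·TP/(2·TP+FP+FN)):
  A: TP=611, FP=39+259=298, FN=21+20=41 → 1222/1561 = 0.7828
  B: TP=889, FP=21+224=245, FN=39+27=66 → 1778/2089 = 0.8511
  C: TP=456, FP=20+27=47, FN=259+224=483 → 912/1442 = 0.6325
Macro-F1 score = mean = (0.7828 + 0.8511 + 0.6325) / 3 = 0.755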